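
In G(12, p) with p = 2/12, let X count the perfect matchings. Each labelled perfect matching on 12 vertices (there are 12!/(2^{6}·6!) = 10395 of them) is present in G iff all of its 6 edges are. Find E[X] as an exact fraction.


K_12 has 12!/(2^{6}·6!) = 10395 labelled perfect matchings.
For each such perfect matching H, let X_H = 1 if all 6 edges of H are present in G. Then P[X_H = 1] = p^{6} = (1/6)^{6} = 1/46656.
By linearity: E[X] = Σ_H E[X_H] = 10395 · p^{6} = 10395 · 1/46656 = 385/1728.
Numerically: E[X] ≈ 0.222801.

E[X] = 10395 · (1/6)^{6} = 385/1728 ≈ 0.222801.


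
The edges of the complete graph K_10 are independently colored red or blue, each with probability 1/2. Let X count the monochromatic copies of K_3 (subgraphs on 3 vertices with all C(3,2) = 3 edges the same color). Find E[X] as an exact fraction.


Let X = Σ_S X_S over the C(10, 3) = 120 subsets S of size 3, where X_S = 1 if the K_3 on S is monochromatic.
For a fixed S, the K_3 on S has C(3, 2) = 3 edges. P[all 3 edges red] = (1/2)^3, and likewise for blue, so P[monochromatic] = 2·(1/2)^3 = 2^{1 − 3} = 1/4.
By linearity of expectation: E[X] = C(10, 3) · 2^{1 − 3} = 120 · 1/4 = 30.
Numerically: E[X] ≈ 30.0000.

E[X] = C(10,3)·2^(1−C(3,2)) = 30 ≈ 30.0000.


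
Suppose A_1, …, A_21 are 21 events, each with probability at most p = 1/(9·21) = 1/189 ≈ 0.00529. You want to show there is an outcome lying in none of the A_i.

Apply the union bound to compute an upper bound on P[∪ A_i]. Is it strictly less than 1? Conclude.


Union bound: P[∪_{i=1}^{21} A_i] ≤ Σ_i P[A_i] ≤ 21·p = 21·(1/189) = 1/9.
Numerically: 1/9 ≈ 0.11111.
Is 1/9 < 1? YES.
Since P[∪ A_i] ≤ 1/9 < 1, the complement has P[∩ A_i^c] ≥ 1 − 1/9 = 8/9 > 0, so some outcome avoids every A_i.

21·p = 1/9 ≈ 0.11111; existence CERTIFIED by the union bound.


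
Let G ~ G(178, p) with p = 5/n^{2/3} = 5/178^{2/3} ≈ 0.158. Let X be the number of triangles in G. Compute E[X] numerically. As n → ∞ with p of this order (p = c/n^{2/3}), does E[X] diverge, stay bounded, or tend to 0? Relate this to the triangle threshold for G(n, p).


Number of potential triangles: C(178, 3) = 924176.
Each occurs with probability p³ ≈ (0.158)³ ≈ 3.94521e-03.
By linearity: E[X] = C(178, 3)·p³ ≈ 924176 · 3.94521e-03 ≈ 3646.067.
Since α = 2/3 < 1, p = c/n^{2/3} ≫ 1/n is above the triangle threshold p ~ 1/n. Asymptotically E[X] ~ (c³/6)·n^{3(1−α)} = (5³/6)·n^{1} → ∞; triangles are abundant w.h.p.

E[X] ≈ 3646.067; in regime p = Θ(1/n^{2/3}) E[X] diverges (above the triangle threshold p ~ 1/n).


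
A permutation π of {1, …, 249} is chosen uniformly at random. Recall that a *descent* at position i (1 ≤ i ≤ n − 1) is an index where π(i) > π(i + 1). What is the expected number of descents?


Write X = Σ X_I over i = 1, …, 248, with X_I the indicator of one descent.
There are 248 indicators.
For each fixed i, the pair (π(i), π(i+1)) is a uniformly random ordered pair of distinct values from {1, …, 249}; by symmetry P[π(i) > π(i+1)] = 1/2.
By linearity: E[X] = 248 · (1/2) = (249 − 1) · (1/2) = 124 ≈ 124.000.

E[X] = 124 = 124.000.


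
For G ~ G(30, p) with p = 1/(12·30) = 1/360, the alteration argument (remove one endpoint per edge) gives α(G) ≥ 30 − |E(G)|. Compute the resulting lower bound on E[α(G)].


E[|E(G)|] = C(30, 2)·p = 435 · (1/360) = 29/24.
E[α(G)] ≥ n − E[|E(G)|] = 30 − 29/24 = 691/24.
Numerically: ≈ 28.792.
(This is only a lower bound; the true E[α(G)] may be larger.)

E[α(G)] ≥ 691/24 ≈ 28.792.


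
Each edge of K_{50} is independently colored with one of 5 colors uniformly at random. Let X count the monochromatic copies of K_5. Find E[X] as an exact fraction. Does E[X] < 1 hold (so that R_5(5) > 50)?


E[X] = C(50, 5) · 5^{1 − 10} = 2118760 · 5^{−9} = 2118760/1953125.
As a reduced fraction: E[X] = 423752/390625 ≈ 1.0848.
Is E[X] < 1? NO.
Since E[X] ≥ 1, the first-moment bound is inconclusive at n = 50; it does NOT by itself certify R_5(5) > 50.

E[X] = 423752/390625 ≈ 1.0848; E[X] ≥ 1; first-moment method inconclusive here.


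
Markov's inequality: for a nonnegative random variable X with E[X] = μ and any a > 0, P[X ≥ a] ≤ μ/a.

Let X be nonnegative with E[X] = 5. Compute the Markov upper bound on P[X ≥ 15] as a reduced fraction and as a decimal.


μ = E[X] = 5, a = 15.
Markov: P[X ≥ 15] ≤ μ/a = (5)/15 = 1/3.
Numerically: ≈ 0.33333.
(Since a = 15 > μ = 5.00000, the bound 1/3 is < 1 and informative.)

P[X ≥ 15] ≤ 1/3 ≈ 0.33333.


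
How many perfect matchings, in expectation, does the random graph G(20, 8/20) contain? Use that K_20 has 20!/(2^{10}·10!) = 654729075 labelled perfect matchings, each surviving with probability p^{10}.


K_20 has 20!/(2^{10}·10!) = 654729075 labelled perfect matchings.
For each such perfect matching H, let X_H = 1 if all 10 edges of H are present in G. Then P[X_H = 1] = p^{10} = (2/5)^{10} = 1024/9765625.
By linearity: E[X] = Σ_H E[X_H] = 654729075 · p^{10} = 654729075 · 1024/9765625 = 26817702912/390625.
Numerically: E[X] ≈ 68653.3.

E[X] = 654729075 · (2/5)^{10} = 26817702912/390625 ≈ 68653.3.


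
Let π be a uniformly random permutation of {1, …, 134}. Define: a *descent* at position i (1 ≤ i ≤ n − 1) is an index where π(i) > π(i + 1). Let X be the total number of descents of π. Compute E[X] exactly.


Write X = Σ X_I over i = 1, …, 133, with X_I the indicator of one descent.
There are 133 indicators.
For each fixed i, the pair (π(i), π(i+1)) is a uniformly random ordered pair of distinct values from {1, …, 134}; by symmetry P[π(i) > π(i+1)] = 1/2.
By linearity: E[X] = 133 · (1/2) = (134 − 1) · (1/2) = 133/2 ≈ 66.5000.

E[X] = 133/2 = 66.5000.


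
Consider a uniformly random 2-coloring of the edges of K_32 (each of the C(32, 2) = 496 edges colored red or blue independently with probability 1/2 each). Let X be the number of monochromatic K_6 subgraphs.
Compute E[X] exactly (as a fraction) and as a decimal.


Let X = Σ_S X_S over the C(32, 6) = 906192 subsets S of size 6, where X_S = 1 if the K_6 on S is monochromatic.
For a fixed S, the K_6 on S has C(6, 2) = 15 edges. P[all 15 edges red] = (1/2)^15, and likewise for blue, so P[monochromatic] = 2·(1/2)^15 = 2^{1 − 15} = 1/16384.
By linearity: E[X] = C(32, 6) · 2^{1 − 15} = 906192 · 1/16384 = 56637/1024.
Numerically: E[X] ≈ 55.30957.

E[X] = C(32,6)·2^(1−C(6,2)) = 56637/1024 ≈ 55.30957.


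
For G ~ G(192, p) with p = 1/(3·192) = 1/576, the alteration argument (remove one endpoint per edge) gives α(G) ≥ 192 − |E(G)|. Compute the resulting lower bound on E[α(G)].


E[|E(G)|] = C(192, 2)·p = 18336 · (1/576) = 191/6.
E[α(G)] ≥ n − E[|E(G)|] = 192 − 191/6 = 961/6.
Numerically: ≈ 160.166667.
(This is only a lower bound; the true E[α(G)] may be larger.)

E[α(G)] ≥ 961/6 ≈ 160.166667.


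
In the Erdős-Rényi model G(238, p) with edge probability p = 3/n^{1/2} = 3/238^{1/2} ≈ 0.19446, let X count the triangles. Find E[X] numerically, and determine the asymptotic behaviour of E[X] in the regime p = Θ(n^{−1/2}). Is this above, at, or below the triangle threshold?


Number of potential triangles: C(238, 3) = 2218636.
Each occurs with probability p³ ≈ (0.19446)³ ≈ 7.3535717e-03.
By linearity: E[X] = C(238, 3)·p³ ≈ 2218636 · 7.3535717e-03 ≈ 16314.89880.
Since α = 1/2 < 1, p = c/n^{1/2} ≫ 1/n is above the triangle threshold p ~ 1/n. Asymptotically E[X] ~ (c³/6)·n^{3(1−α)} = (3³/6)·n^{1.5} → ∞; triangles are abundant w.h.p.

E[X] ≈ 16314.89880; in regime p = Θ(1/n^{1/2}) E[X] diverges (above the triangle threshold p ~ 1/n).


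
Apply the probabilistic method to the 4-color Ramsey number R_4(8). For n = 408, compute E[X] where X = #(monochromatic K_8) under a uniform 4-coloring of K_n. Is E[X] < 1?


E[X] = C(408, 8) · 4^{1 − 28} = 17773458424095231 · 4^{−27} = 17773458424095231/18014398509481984.
As a reduced fraction: E[X] = 17773458424095231/18014398509481984 ≈ 0.98663.
Is E[X] < 1? YES.
Since E[X] < 1, there exists a 4-coloring of K_{408} with no monochromatic K_8; hence R_4(8) > 408.

E[X] = 17773458424095231/18014398509481984 ≈ 0.98663; E[X] < 1, so R_4(8) > 408.


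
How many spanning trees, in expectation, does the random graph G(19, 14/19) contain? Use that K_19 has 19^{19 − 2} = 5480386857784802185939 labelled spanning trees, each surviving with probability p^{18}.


K_19 has 19^{19 − 2} = 5480386857784802185939 labelled spanning trees.
For each such spanning tree H, let X_H = 1 if all 18 edges of H are present in G. Then P[X_H = 1] = p^{18} = (14/19)^{18} = 426878854210636742656/104127350297911241532841.
By linearity: E[X] = Σ_H E[X_H] = 5480386857784802185939 · p^{18} = 5480386857784802185939 · 426878854210636742656/104127350297911241532841 = 426878854210636742656/19.
Numerically: E[X] ≈ 2.2467e+19.

E[X] = 5480386857784802185939 · (14/19)^{18} = 426878854210636742656/19 ≈ 2.2467e+19.


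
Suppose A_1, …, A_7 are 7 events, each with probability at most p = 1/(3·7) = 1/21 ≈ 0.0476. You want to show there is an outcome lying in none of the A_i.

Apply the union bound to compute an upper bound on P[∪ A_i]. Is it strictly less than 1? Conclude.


Union bound: P[∪_{i=1}^{7} A_i] ≤ Σ_i P[A_i] ≤ 7·p = 7·(1/21) = 1/3.
Numerically: 1/3 ≈ 0.3333.
Is 1/3 < 1? YES.
Since P[∪ A_i] ≤ 1/3 < 1, the complement has P[∩ A_i^c] ≥ 1 − 1/3 = 2/3 > 0, so some outcome avoids every A_i.

7·p = 1/3 ≈ 0.3333; existence CERTIFIED by the union bound.


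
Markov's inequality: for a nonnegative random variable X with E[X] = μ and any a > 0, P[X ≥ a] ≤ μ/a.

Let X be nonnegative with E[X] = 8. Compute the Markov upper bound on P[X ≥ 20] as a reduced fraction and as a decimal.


μ = E[X] = 8, a = 20.
Markov: P[X ≥ 20] ≤ μ/a = (8)/20 = 2/5.
Numerically: ≈ 0.400000.
(Since a = 20 > μ = 8.000000, the bound 2/5 is < 1 and informative.)

P[X ≥ 20] ≤ 2/5 ≈ 0.400000.


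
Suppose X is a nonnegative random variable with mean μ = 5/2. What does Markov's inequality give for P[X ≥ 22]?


μ = E[X] = 5/2, a = 22.
Markov: P[X ≥ 22] ≤ μ/a = (5/2)/22 = 5/44.
Numerically: ≈ 0.11364.
(Since a = 22 > μ = 2.50000, the bound 5/44 is < 1 and informative.)

P[X ≥ 22] ≤ 5/44 ≈ 0.11364.


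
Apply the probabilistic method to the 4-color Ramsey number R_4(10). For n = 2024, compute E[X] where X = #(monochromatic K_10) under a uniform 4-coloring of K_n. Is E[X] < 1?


E[X] = C(2024, 10) · 4^{1 − 45} = 310936101848269937576192656 · 4^{−44} = 310936101848269937576192656/309485009821345068724781056.
As a reduced fraction: E[X] = 19433506365516871098512041/19342813113834066795298816 ≈ 1.0047.
Is E[X] < 1? NO.
Since E[X] ≥ 1, the first-moment bound is inconclusive at n = 2024; it does NOT by itself certify R_4(10) > 2024.

E[X] = 19433506365516871098512041/19342813113834066795298816 ≈ 1.0047; E[X] ≥ 1; first-moment method inconclusive here.


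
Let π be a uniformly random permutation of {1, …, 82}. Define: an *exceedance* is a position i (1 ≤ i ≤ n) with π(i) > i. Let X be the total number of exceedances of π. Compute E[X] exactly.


Write X = Σ_{i=1}^{82} X_i, where X_i = 1_{π(i) > i}.
For each fixed i, π(i) is uniform over {1, …, 82} (marginal of a uniform permutation), so P[π(i) > i] = (n − i)/n. Summing: Σ_{i=1}^{82} (n − i)/n = (0 + 1 + … + 81)/82 = 82(82 − 1)/(2·82) = (82 − 1)/2.
Hence E[X] = Σ_{i=1}^{82} (82 − i)/82 = 81/2 ≈ 40.500000.

E[X] = 81/2 = 40.500000.


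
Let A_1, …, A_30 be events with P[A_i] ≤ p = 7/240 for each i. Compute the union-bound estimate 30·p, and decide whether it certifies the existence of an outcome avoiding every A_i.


Union bound: P[∪_{i=1}^{30} A_i] ≤ Σ_i P[A_i] ≤ 30·p = 30·(7/240) = 7/8.
Numerically: 7/8 ≈ 0.8750000.
Is 7/8 < 1? YES.
Since P[∪ A_i] ≤ 7/8 < 1, the complement has P[∩ A_i^c] ≥ 1 − 7/8 = 1/8 > 0, so some outcome avoids every A_i.

30·p = 7/8 ≈ 0.8750000; existence CERTIFIED by the union bound.


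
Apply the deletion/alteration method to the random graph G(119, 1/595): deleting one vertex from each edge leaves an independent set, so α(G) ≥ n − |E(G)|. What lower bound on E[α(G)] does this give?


E[|E(G)|] = C(119, 2)·p = 7021 · (1/595) = 59/5.
E[α(G)] ≥ n − E[|E(G)|] = 119 − 59/5 = 536/5.
Numerically: ≈ 107.20000.
(This is only a lower bound; the true E[α(G)] may be larger.)

E[α(G)] ≥ 536/5 ≈ 107.20000.


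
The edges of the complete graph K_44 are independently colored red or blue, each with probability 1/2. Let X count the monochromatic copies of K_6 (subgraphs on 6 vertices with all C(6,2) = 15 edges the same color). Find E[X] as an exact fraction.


Let X = Σ_S X_S over the C(44, 6) = 7059052 subsets S of size 6, where X_S = 1 if the K_6 on S is monochromatic.
For a fixed S, the K_6 on S has C(6, 2) = 15 edges. P[all 15 edges red] = (1/2)^15, and likewise for blue, so P[monochromatic] = 2·(1/2)^15 = 2^{1 − 15} = 1/16384.
Summing: E[X] = C(44, 6) · 2^{1 − 15} = 7059052 · 1/16384 = 1764763/4096.
Numerically: E[X] ≈ 430.85034.

E[X] = C(44,6)·2^(1−C(6,2)) = 1764763/4096 ≈ 430.85034.


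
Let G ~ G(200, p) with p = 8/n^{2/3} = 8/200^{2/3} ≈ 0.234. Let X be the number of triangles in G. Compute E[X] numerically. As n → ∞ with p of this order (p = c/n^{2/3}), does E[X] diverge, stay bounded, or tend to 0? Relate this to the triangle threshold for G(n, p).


Number of potential triangles: C(200, 3) = 1313400.
Each occurs with probability p³ ≈ (0.234)³ ≈ 1.28000e-02.
By linearity: E[X] = C(200, 3)·p³ ≈ 1313400 · 1.28000e-02 ≈ 16811.520.
Since α = 2/3 < 1, p = c/n^{2/3} ≫ 1/n is above the triangle threshold p ~ 1/n. Asymptotically E[X] ~ (c³/6)·n^{3(1−α)} = (8³/6)·n^{1} → ∞; triangles are abundant w.h.p.

E[X] ≈ 16811.520; in regime p = Θ(1/n^{2/3}) E[X] diverges (above the triangle threshold p ~ 1/n).


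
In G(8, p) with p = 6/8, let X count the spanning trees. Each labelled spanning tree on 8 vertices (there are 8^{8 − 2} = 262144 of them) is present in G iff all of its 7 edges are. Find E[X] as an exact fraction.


K_8 has 8^{8 − 2} = 262144 labelled spanning trees.
For each such spanning tree H, let X_H = 1 if all 7 edges of H are present in G. Then P[X_H = 1] = p^{7} = (3/4)^{7} = 2187/16384.
By linearity: E[X] = Σ_H E[X_H] = 262144 · p^{7} = 262144 · 2187/16384 = 34992.
Numerically: E[X] ≈ 34992.

E[X] = 262144 · (3/4)^{7} = 34992 ≈ 34992.


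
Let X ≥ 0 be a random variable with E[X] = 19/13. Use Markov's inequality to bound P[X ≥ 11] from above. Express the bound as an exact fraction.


μ = E[X] = 19/13, a = 11.
Markov: P[X ≥ 11] ≤ μ/a = (19/13)/11 = 19/143.
Numerically: ≈ 0.13287.
(Since a = 11 > μ = 1.46154, the bound 19/143 is < 1 and informative.)

P[X ≥ 11] ≤ 19/143 ≈ 0.13287.


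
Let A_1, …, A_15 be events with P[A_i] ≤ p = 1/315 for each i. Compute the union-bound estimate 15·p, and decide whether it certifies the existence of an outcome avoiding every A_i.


Union bound: P[∪_{i=1}^{15} A_i] ≤ Σ_i P[A_i] ≤ 15·p = 15·(1/315) = 1/21.
Numerically: 1/21 ≈ 0.048.
Is 1/21 < 1? YES.
Since P[∪ A_i] ≤ 1/21 < 1, the complement has P[∩ A_i^c] ≥ 1 − 1/21 = 20/21 > 0, so some outcome avoids every A_i.

15·p = 1/21 ≈ 0.048; existence CERTIFIED by the union bound.


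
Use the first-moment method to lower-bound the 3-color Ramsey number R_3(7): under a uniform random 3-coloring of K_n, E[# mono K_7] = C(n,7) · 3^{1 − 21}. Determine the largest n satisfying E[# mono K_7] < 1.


We need C(n, 7) · 3^{1 − 21} < 1, i.e. C(n, 7) < 3^{21 − 1} = 3486784401.
Check values of n near the boundary:
  n = 75: C(75, 7) = 1984829850; 1984829850 < 3486784401? YES
  n = 76: C(76, 7) = 2186189400; 2186189400 < 3486784401? YES
  n = 77: C(77, 7) = 2404808340; 2404808340 < 3486784401? YES
  n = 78: C(78, 7) = 2641902120; 2641902120 < 3486784401? YES
  n = 79: C(79, 7) = 2898753715; 2898753715 < 3486784401? YES
  n = 80: C(80, 7) = 3176716400; 3176716400 < 3486784401? YES
  n = 81: C(81, 7) = 3477216600; 3477216600 < 3486784401? YES
  n = 82: C(82, 7) = 3801756816; 3801756816 < 3486784401? NO
  n = 83: C(83, 7) = 4151918628; 4151918628 < 3486784401? NO
  n = 84: C(84, 7) = 4529365776; 4529365776 < 3486784401? NO
The largest n with C(n, 7) < 3486784401 is n = 81 (where E[X] = 42928600/43046721 ≈ 0.9973). Hence R_3(7) > 81, i.e. R_3(7) ≥ 82.

Largest n = 81; hence R_3(7) > 81.


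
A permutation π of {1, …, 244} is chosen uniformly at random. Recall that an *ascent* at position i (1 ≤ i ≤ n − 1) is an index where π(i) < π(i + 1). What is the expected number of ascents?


Write X = Σ X_I over i = 1, …, 243, with X_I the indicator of one ascent.
There are 243 indicators.
For each fixed i, the pair (π(i), π(i+1)) is a uniformly random ordered pair of distinct values from {1, …, 244}; by symmetry P[π(i) < π(i+1)] = 1/2.
By linearity: E[X] = 243 · (1/2) = (244 − 1) · (1/2) = 243/2 ≈ 121.500000.

E[X] = 243/2 = 121.500000.


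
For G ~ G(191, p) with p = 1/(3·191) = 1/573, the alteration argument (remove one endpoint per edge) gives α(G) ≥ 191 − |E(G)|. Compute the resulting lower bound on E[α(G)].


E[|E(G)|] = C(191, 2)·p = 18145 · (1/573) = 95/3.
E[α(G)] ≥ n − E[|E(G)|] = 191 − 95/3 = 478/3.
Numerically: ≈ 159.33333.
(This is only a lower bound; the true E[α(G)] may be larger.)

E[α(G)] ≥ 478/3 ≈ 159.33333.


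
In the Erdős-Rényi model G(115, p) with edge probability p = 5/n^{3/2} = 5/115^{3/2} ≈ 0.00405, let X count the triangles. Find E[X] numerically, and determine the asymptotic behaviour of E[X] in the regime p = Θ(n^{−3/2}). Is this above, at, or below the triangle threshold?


Number of potential triangles: C(115, 3) = 246905.
Each occurs with probability p³ ≈ (0.00405)³ ≈ 6.66453e-08.
By linearity: E[X] = C(115, 3)·p³ ≈ 246905 · 6.66453e-08 ≈ 0.016.
Since α = 3/2 > 1, p = c/n^{3/2} = o(1/n) is below the triangle threshold p ~ 1/n. Asymptotically E[X] ~ (c³/6)·n^{3(1−α)} = (5³/6)·n^{-1.5} → 0, so by Markov's inequality G has no triangles w.h.p.

E[X] ≈ 0.016; in regime p = Θ(1/n^{3/2}) E[X] tends to 0 (below the triangle threshold p ~ 1/n).


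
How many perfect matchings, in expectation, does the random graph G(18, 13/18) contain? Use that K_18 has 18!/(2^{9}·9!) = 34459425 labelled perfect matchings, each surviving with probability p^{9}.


K_18 has 18!/(2^{9}·9!) = 34459425 labelled perfect matchings.
For each such perfect matching H, let X_H = 1 if all 9 edges of H are present in G. Then P[X_H = 1] = p^{9} = (13/18)^{9} = 10604499373/198359290368.
By linearity of expectation: E[X] = Σ_H E[X_H] = 34459425 · p^{9} = 34459425 · 10604499373/198359290368 = 4511419145758525/2448880128.
Numerically: E[X] ≈ 1.8422e+06.

E[X] = 34459425 · (13/18)^{9} = 4511419145758525/2448880128 ≈ 1.8422e+06.


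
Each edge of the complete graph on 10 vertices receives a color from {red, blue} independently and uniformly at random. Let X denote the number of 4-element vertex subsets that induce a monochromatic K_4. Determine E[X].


Let X = Σ_S X_S over the C(10, 4) = 210 subsets S of size 4, where X_S = 1 if the K_4 on S is monochromatic.
For a fixed S, the K_4 on S has C(4, 2) = 6 edges. P[all 6 edges red] = (1/2)^6, and likewise for blue, so P[monochromatic] = 2·(1/2)^6 = 2^{1 − 6} = 1/32.
Summing: E[X] = C(10, 4) · 2^{1 − 6} = 210 · 1/32 = 105/16.
Numerically: E[X] ≈ 6.562500.

E[X] = C(10,4)·2^(1−C(4,2)) = 105/16 ≈ 6.562500.


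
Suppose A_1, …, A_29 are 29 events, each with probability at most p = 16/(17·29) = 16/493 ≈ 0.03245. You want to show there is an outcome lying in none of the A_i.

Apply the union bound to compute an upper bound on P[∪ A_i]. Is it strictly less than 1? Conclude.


Union bound: P[∪_{i=1}^{29} A_i] ≤ Σ_i P[A_i] ≤ 29·p = 29·(16/493) = 16/17.
Numerically: 16/17 ≈ 0.94118.
Is 16/17 < 1? YES.
Since P[∪ A_i] ≤ 16/17 < 1, the complement has P[∩ A_i^c] ≥ 1 − 16/17 = 1/17 > 0, so some outcome avoids every A_i.

29·p = 16/17 ≈ 0.94118; existence CERTIFIED by the union bound.


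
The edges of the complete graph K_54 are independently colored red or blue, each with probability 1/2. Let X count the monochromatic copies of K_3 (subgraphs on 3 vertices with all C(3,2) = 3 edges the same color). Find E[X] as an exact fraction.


Let X = Σ_S X_S over the C(54, 3) = 24804 subsets S of size 3, where X_S = 1 if the K_3 on S is monochromatic.
For a fixed S, the K_3 on S has C(3, 2) = 3 edges. P[all 3 edges red] = (1/2)^3, and likewise for blue, so P[monochromatic] = 2·(1/2)^3 = 2^{1 − 3} = 1/4.
By linearity of expectation: E[X] = C(54, 3) · 2^{1 − 3} = 24804 · 1/4 = 6201.
Numerically: E[X] ≈ 6201.000.

E[X] = C(54,3)·2^(1−C(3,2)) = 6201 ≈ 6201.000.


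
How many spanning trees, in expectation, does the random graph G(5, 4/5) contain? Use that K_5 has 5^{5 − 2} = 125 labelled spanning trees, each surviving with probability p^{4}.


K_5 has 5^{5 − 2} = 125 labelled spanning trees.
For each such spanning tree H, let X_H = 1 if all 4 edges of H are present in G. Then P[X_H = 1] = p^{4} = (4/5)^{4} = 256/625.
By linearity: E[X] = Σ_H E[X_H] = 125 · p^{4} = 125 · 256/625 = 256/5.
Numerically: E[X] ≈ 51.2.

E[X] = 125 · (4/5)^{4} = 256/5 ≈ 51.2.


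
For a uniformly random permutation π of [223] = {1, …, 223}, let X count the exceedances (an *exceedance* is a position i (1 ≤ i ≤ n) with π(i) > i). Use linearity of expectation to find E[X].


Write X = Σ_{i=1}^{223} X_i, where X_i = 1_{π(i) > i}.
For each fixed i, π(i) is uniform over {1, …, 223} (marginal of a uniform permutation), so P[π(i) > i] = (n − i)/n. Summing: Σ_{i=1}^{223} (n − i)/n = (0 + 1 + … + 222)/223 = 223(223 − 1)/(2·223) = (223 − 1)/2.
Hence E[X] = Σ_{i=1}^{223} (223 − i)/223 = 111 ≈ 111.00000.

E[X] = 111 = 111.00000.


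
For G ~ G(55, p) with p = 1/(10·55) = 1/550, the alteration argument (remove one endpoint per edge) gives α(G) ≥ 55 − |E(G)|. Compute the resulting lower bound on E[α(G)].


E[|E(G)|] = C(55, 2)·p = 1485 · (1/550) = 27/10.
E[α(G)] ≥ n − E[|E(G)|] = 55 − 27/10 = 523/10.
Numerically: ≈ 52.3000.
(This is only a lower bound; the true E[α(G)] may be larger.)

E[α(G)] ≥ 523/10 ≈ 52.3000.


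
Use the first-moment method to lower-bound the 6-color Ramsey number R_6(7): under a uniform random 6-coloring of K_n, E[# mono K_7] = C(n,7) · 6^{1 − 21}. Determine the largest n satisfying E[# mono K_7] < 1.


We need C(n, 7) · 6^{1 − 21} < 1, i.e. C(n, 7) < 6^{21 − 1} = 3656158440062976.
Check values of n near the boundary:
  n = 562: C(562, 7) = 3384017972944752; 3384017972944752 < 3656158440062976? YES
  n = 563: C(563, 7) = 3426622515769596; 3426622515769596 < 3656158440062976? YES
  n = 564: C(564, 7) = 3469685994423792; 3469685994423792 < 3656158440062976? YES
  n = 565: C(565, 7) = 3513212521235560; 3513212521235560 < 3656158440062976? YES
  n = 566: C(566, 7) = 3557206237959440; 3557206237959440 < 3656158440062976? YES
  n = 567: C(567, 7) = 3601671315933933; 3601671315933933 < 3656158440062976? YES
  n = 568: C(568, 7) = 3646611956239704; 3646611956239704 < 3656158440062976? YES
  n = 569: C(569, 7) = 3692032389858348; 3692032389858348 < 3656158440062976? NO
  n = 570: C(570, 7) = 3737936877831720; 3737936877831720 < 3656158440062976? NO
The largest n with C(n, 7) < 3656158440062976 is n = 568 (where E[X] = 16882462760369/16926659444736 ≈ 0.9973889). Hence R_6(7) > 568, i.e. R_6(7) ≥ 569.

Largest n = 568; hence R_6(7) > 568.


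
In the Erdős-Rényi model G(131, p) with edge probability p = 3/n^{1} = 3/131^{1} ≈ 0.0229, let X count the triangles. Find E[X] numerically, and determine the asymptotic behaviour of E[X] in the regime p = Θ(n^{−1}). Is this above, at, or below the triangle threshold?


Number of potential triangles: C(131, 3) = 366145.
Each occurs with probability p³ ≈ (0.0229)³ ≈ 1.201019e-05.
By linearity: E[X] = C(131, 3)·p³ ≈ 366145 · 1.201019e-05 ≈ 4.3975.
Here α = 1, so p = 3/n is exactly at the triangle threshold p ~ 1/n. Asymptotically E[X] → c³/6 = 3³/6 = 9/2 ≈ 4.5000, a bounded constant. In this regime the triangle count is asymptotically Poisson(c³/6).

E[X] ≈ 4.3975; in regime p = Θ(1/n^{1}) E[X] stays bounded (at the triangle threshold p ~ 1/n).


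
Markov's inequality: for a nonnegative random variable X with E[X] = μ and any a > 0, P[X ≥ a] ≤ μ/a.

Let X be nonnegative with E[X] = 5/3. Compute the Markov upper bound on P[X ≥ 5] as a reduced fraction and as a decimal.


μ = E[X] = 5/3, a = 5.
Markov: P[X ≥ 5] ≤ μ/a = (5/3)/5 = 1/3.
Numerically: ≈ 0.333.
(Since a = 5 > μ = 1.667, the bound 1/3 is < 1 and informative.)

P[X ≥ 5] ≤ 1/3 ≈ 0.333.


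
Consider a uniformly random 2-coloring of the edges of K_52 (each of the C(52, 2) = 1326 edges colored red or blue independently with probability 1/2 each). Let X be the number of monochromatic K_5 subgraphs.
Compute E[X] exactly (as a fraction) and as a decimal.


Let X = Σ_S X_S over the C(52, 5) = 2598960 subsets S of size 5, where X_S = 1 if the K_5 on S is monochromatic.
For a fixed S, the K_5 on S has C(5, 2) = 10 edges. P[all 10 edges red] = (1/2)^10, and likewise for blue, so P[monochromatic] = 2·(1/2)^10 = 2^{1 − 10} = 1/512.
By linearity: E[X] = C(52, 5) · 2^{1 − 10} = 2598960 · 1/512 = 162435/32.
Numerically: E[X] ≈ 5076.09375.

E[X] = C(52,5)·2^(1−C(5,2)) = 162435/32 ≈ 5076.09375.


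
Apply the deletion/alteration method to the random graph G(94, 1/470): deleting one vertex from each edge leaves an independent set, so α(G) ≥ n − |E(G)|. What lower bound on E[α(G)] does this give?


E[|E(G)|] = C(94, 2)·p = 4371 · (1/470) = 93/10.
E[α(G)] ≥ n − E[|E(G)|] = 94 − 93/10 = 847/10.
Numerically: ≈ 84.700.
(This is only a lower bound; the true E[α(G)] may be larger.)

E[α(G)] ≥ 847/10 ≈ 84.700.


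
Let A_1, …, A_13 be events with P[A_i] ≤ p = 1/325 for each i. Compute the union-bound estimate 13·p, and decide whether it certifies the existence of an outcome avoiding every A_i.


Union bound: P[∪_{i=1}^{13} A_i] ≤ Σ_i P[A_i] ≤ 13·p = 13·(1/325) = 1/25.
Numerically: 1/25 ≈ 0.04000.
Is 1/25 < 1? YES.
Since P[∪ A_i] ≤ 1/25 < 1, the complement has P[∩ A_i^c] ≥ 1 − 1/25 = 24/25 > 0, so some outcome avoids every A_i.

13·p = 1/25 ≈ 0.04000; existence CERTIFIED by the union bound.


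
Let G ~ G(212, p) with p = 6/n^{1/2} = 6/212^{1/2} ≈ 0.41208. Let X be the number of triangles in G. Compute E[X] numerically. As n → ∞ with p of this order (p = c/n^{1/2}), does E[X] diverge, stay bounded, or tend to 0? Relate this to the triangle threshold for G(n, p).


Number of potential triangles: C(212, 3) = 1565620.
Each occurs with probability p³ ≈ (0.41208)³ ≈ 6.9976136e-02.
By linearity: E[X] = C(212, 3)·p³ ≈ 1565620 · 6.9976136e-02 ≈ 109556.03859.
Since α = 1/2 < 1, p = c/n^{1/2} ≫ 1/n is above the triangle threshold p ~ 1/n. Asymptotically E[X] ~ (c³/6)·n^{3(1−α)} = (6³/6)·n^{1.5} → ∞; triangles are abundant w.h.p.

E[X] ≈ 109556.03859; in regime p = Θ(1/n^{1/2}) E[X] diverges (above the triangle threshold p ~ 1/n).


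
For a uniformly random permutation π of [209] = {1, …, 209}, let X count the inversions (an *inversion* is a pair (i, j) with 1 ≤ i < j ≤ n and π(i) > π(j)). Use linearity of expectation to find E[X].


Write X = Σ X_I over the C(209, 2) = 21736 pairs i < j, with X_I the indicator of one inversion.
There are 21736 indicators.
For each fixed pair i < j, the values π(i) and π(j) are two distinct elements of {1, …, 209} in uniformly random order; by symmetry P[π(i) > π(j)] = 1/2.
By linearity: E[X] = 21736 · (1/2) = C(209, 2) · (1/2) = 21736/2 = 10868 ≈ 10868.000.

E[X] = 10868 = 10868.000.


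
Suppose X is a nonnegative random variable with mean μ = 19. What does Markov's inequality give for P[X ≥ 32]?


μ = E[X] = 19, a = 32.
Markov: P[X ≥ 32] ≤ μ/a = (19)/32 = 19/32.
Numerically: ≈ 0.594.
(Since a = 32 > μ = 19.000, the bound 19/32 is < 1 and informative.)

P[X ≥ 32] ≤ 19/32 ≈ 0.594.


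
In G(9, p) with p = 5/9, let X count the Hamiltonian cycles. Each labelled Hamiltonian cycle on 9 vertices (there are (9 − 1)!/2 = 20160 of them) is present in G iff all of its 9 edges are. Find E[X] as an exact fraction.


K_9 has (9 − 1)!/2 = 20160 labelled Hamiltonian cycles.
For each such Hamiltonian cycle H, let X_H = 1 if all 9 edges of H are present in G. Then P[X_H = 1] = p^{9} = (5/9)^{9} = 1953125/387420489.
By linearity of expectation: E[X] = Σ_H E[X_H] = 20160 · p^{9} = 20160 · 1953125/387420489 = 4375000000/43046721.
Numerically: E[X] ≈ 101.63.

E[X] = 20160 · (5/9)^{9} = 4375000000/43046721 ≈ 101.63.


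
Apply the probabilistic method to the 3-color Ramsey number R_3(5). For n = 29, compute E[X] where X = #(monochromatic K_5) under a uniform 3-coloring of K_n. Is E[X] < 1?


E[X] = C(29, 5) · 3^{1 − 10} = 118755 · 3^{−9} = 118755/19683.
As a reduced fraction: E[X] = 13195/2187 ≈ 6.033.
Is E[X] < 1? NO.
Since E[X] ≥ 1, the first-moment bound is inconclusive at n = 29; it does NOT by itself certify R_3(5) > 29.

E[X] = 13195/2187 ≈ 6.033; E[X] ≥ 1; first-moment method inconclusive here.


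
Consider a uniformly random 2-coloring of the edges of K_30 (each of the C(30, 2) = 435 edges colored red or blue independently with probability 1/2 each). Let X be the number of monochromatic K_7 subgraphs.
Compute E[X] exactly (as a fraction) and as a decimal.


Let X = Σ_S X_S over the C(30, 7) = 2035800 subsets S of size 7, where X_S = 1 if the K_7 on S is monochromatic.
For a fixed S, the K_7 on S has C(7, 2) = 21 edges. P[all 21 edges red] = (1/2)^21, and likewise for blue, so P[monochromatic] = 2·(1/2)^21 = 2^{1 − 21} = 1/1048576.
By linearity: E[X] = C(30, 7) · 2^{1 − 21} = 2035800 · 1/1048576 = 254475/131072.
Numerically: E[X] ≈ 1.94149.

E[X] = C(30,7)·2^(1−C(7,2)) = 254475/131072 ≈ 1.94149.


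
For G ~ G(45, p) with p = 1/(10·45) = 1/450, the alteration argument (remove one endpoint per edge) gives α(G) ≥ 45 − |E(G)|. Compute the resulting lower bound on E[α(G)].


E[|E(G)|] = C(45, 2)·p = 990 · (1/450) = 11/5.
E[α(G)] ≥ n − E[|E(G)|] = 45 − 11/5 = 214/5.
Numerically: ≈ 42.800000.
(This is only a lower bound; the true E[α(G)] may be larger.)

E[α(G)] ≥ 214/5 ≈ 42.800000.


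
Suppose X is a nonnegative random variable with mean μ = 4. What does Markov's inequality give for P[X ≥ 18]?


μ = E[X] = 4, a = 18.
Markov: P[X ≥ 18] ≤ μ/a = (4)/18 = 2/9.
Numerically: ≈ 0.222.
(Since a = 18 > μ = 4.000, the bound 2/9 is < 1 and informative.)

P[X ≥ 18] ≤ 2/9 ≈ 0.222.


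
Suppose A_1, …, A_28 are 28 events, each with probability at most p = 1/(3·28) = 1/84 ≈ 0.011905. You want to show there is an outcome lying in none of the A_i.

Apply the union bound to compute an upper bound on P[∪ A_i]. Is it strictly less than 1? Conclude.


Union bound: P[∪_{i=1}^{28} A_i] ≤ Σ_i P[A_i] ≤ 28·p = 28·(1/84) = 1/3.
Numerically: 1/3 ≈ 0.333333.
Is 1/3 < 1? YES.
Since P[∪ A_i] ≤ 1/3 < 1, the complement has P[∩ A_i^c] ≥ 1 − 1/3 = 2/3 > 0, so some outcome avoids every A_i.

28·p = 1/3 ≈ 0.333333; existence CERTIFIED by the union bound.


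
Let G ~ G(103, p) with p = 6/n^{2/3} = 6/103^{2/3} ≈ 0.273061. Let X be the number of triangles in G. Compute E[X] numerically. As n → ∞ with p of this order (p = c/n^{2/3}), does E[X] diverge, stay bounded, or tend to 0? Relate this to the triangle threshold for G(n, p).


Number of potential triangles: C(103, 3) = 176851.
Each occurs with probability p³ ≈ (0.273061)³ ≈ 2.03600716e-02.
By linearity: E[X] = C(103, 3)·p³ ≈ 176851 · 2.03600716e-02 ≈ 3600.699029.
Since α = 2/3 < 1, p = c/n^{2/3} ≫ 1/n is above the triangle threshold p ~ 1/n. Asymptotically E[X] ~ (c³/6)·n^{3(1−α)} = (6³/6)·n^{1} → ∞; triangles are abundant w.h.p.

E[X] ≈ 3600.699029; in regime p = Θ(1/n^{2/3}) E[X] diverges (above the triangle threshold p ~ 1/n).


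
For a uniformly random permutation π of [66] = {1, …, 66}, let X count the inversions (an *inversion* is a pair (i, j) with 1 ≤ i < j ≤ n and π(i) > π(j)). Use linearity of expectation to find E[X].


Write X = Σ X_I over the C(66, 2) = 2145 pairs i < j, with X_I the indicator of one inversion.
There are 2145 indicators.
For each fixed pair i < j, the values π(i) and π(j) are two distinct elements of {1, …, 66} in uniformly random order; by symmetry P[π(i) > π(j)] = 1/2.
By linearity: E[X] = 2145 · (1/2) = C(66, 2) · (1/2) = 2145/2 = 2145/2 ≈ 1072.500000.

E[X] = 2145/2 = 1072.500000.


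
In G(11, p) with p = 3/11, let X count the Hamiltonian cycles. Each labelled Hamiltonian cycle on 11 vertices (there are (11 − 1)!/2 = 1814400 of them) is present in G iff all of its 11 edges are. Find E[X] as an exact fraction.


K_11 has (11 − 1)!/2 = 1814400 labelled Hamiltonian cycles.
For each such Hamiltonian cycle H, let X_H = 1 if all 11 edges of H are present in G. Then P[X_H = 1] = p^{11} = (3/11)^{11} = 177147/285311670611.
By linearity: E[X] = Σ_H E[X_H] = 1814400 · p^{11} = 1814400 · 177147/285311670611 = 321415516800/285311670611.
Numerically: E[X] ≈ 1.127.

E[X] = 1814400 · (3/11)^{11} = 321415516800/285311670611 ≈ 1.127.


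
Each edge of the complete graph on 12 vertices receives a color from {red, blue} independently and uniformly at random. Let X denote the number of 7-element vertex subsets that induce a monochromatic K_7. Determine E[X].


Let X = Σ_S X_S over the C(12, 7) = 792 subsets S of size 7, where X_S = 1 if the K_7 on S is monochromatic.
For a fixed S, the K_7 on S has C(7, 2) = 21 edges. P[all 21 edges red] = (1/2)^21, and likewise for blue, so P[monochromatic] = 2·(1/2)^21 = 2^{1 − 21} = 1/1048576.
By linearity: E[X] = C(12, 7) · 2^{1 − 21} = 792 · 1/1048576 = 99/131072.
Numerically: E[X] ≈ 0.00076.

E[X] = C(12,7)·2^(1−C(7,2)) = 99/131072 ≈ 0.00076.


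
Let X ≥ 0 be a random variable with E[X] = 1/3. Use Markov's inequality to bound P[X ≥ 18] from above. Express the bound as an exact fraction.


μ = E[X] = 1/3, a = 18.
Markov: P[X ≥ 18] ≤ μ/a = (1/3)/18 = 1/54.
Numerically: ≈ 0.019.
(Since a = 18 > μ = 0.333, the bound 1/54 is < 1 and informative.)

P[X ≥ 18] ≤ 1/54 ≈ 0.019.


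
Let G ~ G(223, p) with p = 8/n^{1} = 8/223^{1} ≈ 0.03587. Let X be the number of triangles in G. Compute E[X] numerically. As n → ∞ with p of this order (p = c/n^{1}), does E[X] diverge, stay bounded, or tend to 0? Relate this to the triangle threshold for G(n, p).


Number of potential triangles: C(223, 3) = 1823471.
Each occurs with probability p³ ≈ (0.03587)³ ≈ 4.616952e-05.
By linearity: E[X] = C(223, 3)·p³ ≈ 1823471 · 4.616952e-05 ≈ 84.1888.
Here α = 1, so p = 8/n is exactly at the triangle threshold p ~ 1/n. Asymptotically E[X] → c³/6 = 8³/6 = 256/3 ≈ 85.3333, a bounded constant. In this regime the triangle count is asymptotically Poisson(c³/6).

E[X] ≈ 84.1888; in regime p = Θ(1/n^{1}) E[X] stays bounded (at the triangle threshold p ~ 1/n).


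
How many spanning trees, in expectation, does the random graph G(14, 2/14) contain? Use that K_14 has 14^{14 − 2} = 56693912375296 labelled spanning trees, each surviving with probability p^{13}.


K_14 has 14^{14 − 2} = 56693912375296 labelled spanning trees.
For each such spanning tree H, let X_H = 1 if all 13 edges of H are present in G. Then P[X_H = 1] = p^{13} = (1/7)^{13} = 1/96889010407.
By linearity: E[X] = Σ_H E[X_H] = 56693912375296 · p^{13} = 56693912375296 · 1/96889010407 = 4096/7.
Numerically: E[X] ≈ 585.143.

E[X] = 56693912375296 · (1/7)^{13} = 4096/7 ≈ 585.143.


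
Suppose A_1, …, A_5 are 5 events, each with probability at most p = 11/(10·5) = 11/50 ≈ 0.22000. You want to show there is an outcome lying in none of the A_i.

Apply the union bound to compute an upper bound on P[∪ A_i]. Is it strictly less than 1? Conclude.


Union bound: P[∪_{i=1}^{5} A_i] ≤ Σ_i P[A_i] ≤ 5·p = 5·(11/50) = 11/10.
Numerically: 11/10 ≈ 1.10000.
Is 11/10 < 1? NO.
Since the bound 11/10 is ≥ 1, the union bound is uninformative here; it does NOT by itself certify existence.

5·p = 11/10 ≈ 1.10000; existence NOT certified by the union bound.


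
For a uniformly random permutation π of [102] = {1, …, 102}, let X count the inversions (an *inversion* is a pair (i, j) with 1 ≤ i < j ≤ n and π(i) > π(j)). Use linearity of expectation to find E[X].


Write X = Σ X_I over the C(102, 2) = 5151 pairs i < j, with X_I the indicator of one inversion.
There are 5151 indicators.
For each fixed pair i < j, the values π(i) and π(j) are two distinct elements of {1, …, 102} in uniformly random order; by symmetry P[π(i) > π(j)] = 1/2.
By linearity: E[X] = 5151 · (1/2) = C(102, 2) · (1/2) = 5151/2 = 5151/2 ≈ 2575.500000.

E[X] = 5151/2 = 2575.500000.


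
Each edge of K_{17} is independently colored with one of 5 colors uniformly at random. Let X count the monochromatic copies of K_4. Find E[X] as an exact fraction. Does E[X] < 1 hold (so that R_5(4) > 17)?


E[X] = C(17, 4) · 5^{1 − 6} = 2380 · 5^{−5} = 2380/3125.
As a reduced fraction: E[X] = 476/625 ≈ 0.76160.
Is E[X] < 1? YES.
Since E[X] < 1, there exists a 5-coloring of K_{17} with no monochromatic K_4; hence R_5(4) > 17.

E[X] = 476/625 ≈ 0.76160; E[X] < 1, so R_5(4) > 17.


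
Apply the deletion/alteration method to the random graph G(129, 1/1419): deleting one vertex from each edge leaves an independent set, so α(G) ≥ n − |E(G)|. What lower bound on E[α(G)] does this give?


E[|E(G)|] = C(129, 2)·p = 8256 · (1/1419) = 64/11.
E[α(G)] ≥ n − E[|E(G)|] = 129 − 64/11 = 1355/11.
Numerically: ≈ 123.18182.
(This is only a lower bound; the true E[α(G)] may be larger.)

E[α(G)] ≥ 1355/11 ≈ 123.18182.


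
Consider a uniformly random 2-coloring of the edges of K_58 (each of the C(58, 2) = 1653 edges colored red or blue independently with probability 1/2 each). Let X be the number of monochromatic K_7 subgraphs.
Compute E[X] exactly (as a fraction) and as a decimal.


Let X = Σ_S X_S over the C(58, 7) = 300674088 subsets S of size 7, where X_S = 1 if the K_7 on S is monochromatic.
For a fixed S, the K_7 on S has C(7, 2) = 21 edges. P[all 21 edges red] = (1/2)^21, and likewise for blue, so P[monochromatic] = 2·(1/2)^21 = 2^{1 − 21} = 1/1048576.
By linearity: E[X] = C(58, 7) · 2^{1 − 21} = 300674088 · 1/1048576 = 37584261/131072.
Numerically: E[X] ≈ 286.7452.

E[X] = C(58,7)·2^(1−C(7,2)) = 37584261/131072 ≈ 286.7452.


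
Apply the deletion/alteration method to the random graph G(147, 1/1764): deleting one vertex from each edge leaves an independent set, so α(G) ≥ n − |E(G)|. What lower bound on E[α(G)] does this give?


E[|E(G)|] = C(147, 2)·p = 10731 · (1/1764) = 73/12.
E[α(G)] ≥ n − E[|E(G)|] = 147 − 73/12 = 1691/12.
Numerically: ≈ 140.917.
(This is only a lower bound; the true E[α(G)] may be larger.)

E[α(G)] ≥ 1691/12 ≈ 140.917.


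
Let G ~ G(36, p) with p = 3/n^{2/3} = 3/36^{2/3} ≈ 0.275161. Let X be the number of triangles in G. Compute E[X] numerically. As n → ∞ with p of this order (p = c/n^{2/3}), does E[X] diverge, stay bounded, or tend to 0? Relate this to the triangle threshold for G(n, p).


Number of potential triangles: C(36, 3) = 7140.
Each occurs with probability p³ ≈ (0.275161)³ ≈ 2.08333333e-02.
By linearity: E[X] = C(36, 3)·p³ ≈ 7140 · 2.08333333e-02 ≈ 148.750000.
Since α = 2/3 < 1, p = c/n^{2/3} ≫ 1/n is above the triangle threshold p ~ 1/n. Asymptotically E[X] ~ (c³/6)·n^{3(1−α)} = (3³/6)·n^{1} → ∞; triangles are abundant w.h.p.

E[X] ≈ 148.750000; in regime p = Θ(1/n^{2/3}) E[X] diverges (above the triangle threshold p ~ 1/n).
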